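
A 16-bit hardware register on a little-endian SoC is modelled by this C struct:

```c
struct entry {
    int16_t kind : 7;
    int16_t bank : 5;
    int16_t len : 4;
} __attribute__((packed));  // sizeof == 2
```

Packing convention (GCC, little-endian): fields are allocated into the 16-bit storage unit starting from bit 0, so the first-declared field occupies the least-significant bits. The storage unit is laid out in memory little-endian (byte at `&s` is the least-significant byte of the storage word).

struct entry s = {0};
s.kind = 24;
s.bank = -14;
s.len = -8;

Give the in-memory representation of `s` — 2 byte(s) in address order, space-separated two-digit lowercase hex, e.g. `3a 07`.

18 89

[0+:7] kind=24 & 0x7f = 0x18; word=0x0018
[7+:5] bank=-14 & 0x1f = 0x12; word=0x0918
[12+:4] len=-8 & 0xf = 0x8; word=0x8918
word = 0x8918 → little-endian bytes:
  [0]=0x18  [1]=0x89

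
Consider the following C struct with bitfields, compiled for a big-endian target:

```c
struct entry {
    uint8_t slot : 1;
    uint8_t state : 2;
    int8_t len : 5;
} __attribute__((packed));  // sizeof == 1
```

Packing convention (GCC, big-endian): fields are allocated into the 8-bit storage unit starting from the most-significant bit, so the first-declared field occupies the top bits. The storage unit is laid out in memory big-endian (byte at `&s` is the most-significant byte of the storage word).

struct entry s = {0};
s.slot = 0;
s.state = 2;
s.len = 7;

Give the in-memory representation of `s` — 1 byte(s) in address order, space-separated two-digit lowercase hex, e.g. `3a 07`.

47

slot:1 = 0 → 0x0 << 7 → word 0x00
state:2 = 2 → 0x2 << 5 → word 0x40
len:5 = 7 → 0x7 << 0 → word 0x47
word = 0x47 → big-endian bytes:
  [0]=0x47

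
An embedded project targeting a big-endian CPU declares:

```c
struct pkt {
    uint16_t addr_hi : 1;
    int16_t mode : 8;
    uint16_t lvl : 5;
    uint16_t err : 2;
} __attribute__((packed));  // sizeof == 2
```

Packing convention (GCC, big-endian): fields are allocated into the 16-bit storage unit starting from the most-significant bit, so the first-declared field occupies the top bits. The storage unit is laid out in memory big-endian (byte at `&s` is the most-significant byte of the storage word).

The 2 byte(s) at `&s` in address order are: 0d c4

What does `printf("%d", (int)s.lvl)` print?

17

[0]=0x0d [1]=0xc4 (big-endian) → word 0x0dc4
addr_hi [15+:1] = (word>>15) & 0x1 = 0
mode [7+:8] = (word>>7) & 0xff = 27
lvl [2+:5] = (word>>2) & 0x1f = 17  ←
err [0+:2] = (word>>0) & 0x3 = 0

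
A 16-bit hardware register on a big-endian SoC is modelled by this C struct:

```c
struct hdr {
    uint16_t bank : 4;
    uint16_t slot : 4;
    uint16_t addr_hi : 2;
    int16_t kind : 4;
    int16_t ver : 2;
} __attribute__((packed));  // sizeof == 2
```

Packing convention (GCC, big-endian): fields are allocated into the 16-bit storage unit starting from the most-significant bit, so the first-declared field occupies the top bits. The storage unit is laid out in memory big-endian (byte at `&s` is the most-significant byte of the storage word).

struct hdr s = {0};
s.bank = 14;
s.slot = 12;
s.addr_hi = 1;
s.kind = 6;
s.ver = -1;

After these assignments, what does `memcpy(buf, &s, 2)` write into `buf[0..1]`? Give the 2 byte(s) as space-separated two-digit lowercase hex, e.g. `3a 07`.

ec 5b

[12+:4] bank=14 & 0xf = 0xe; word=0xe000
[8+:4] slot=12 & 0xf = 0xc; word=0xec00
[6+:2] addr_hi=1 & 0x3 = 0x1; word=0xec40
[2+:4] kind=6 & 0xf = 0x6; word=0xec58
[0+:2] ver=-1 & 0x3 = 0x3; word=0xec5b
word = 0xec5b → big-endian bytes:
  [0]=0xec  [1]=0x5b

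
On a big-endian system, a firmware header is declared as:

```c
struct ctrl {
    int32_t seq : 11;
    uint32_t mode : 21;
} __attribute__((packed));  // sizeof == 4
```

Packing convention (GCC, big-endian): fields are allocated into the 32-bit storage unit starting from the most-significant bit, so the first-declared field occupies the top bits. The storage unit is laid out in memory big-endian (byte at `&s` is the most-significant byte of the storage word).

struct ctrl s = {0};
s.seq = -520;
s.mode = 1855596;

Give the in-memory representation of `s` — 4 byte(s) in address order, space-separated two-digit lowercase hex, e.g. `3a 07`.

bf 1c 50 6c

[21+:11] seq=-520 & 0x7ff = 0x5f8; word=0xbf000000
[0+:21] mode=1855596 & 0x1fffff = 0x1c506c; word=0xbf1c506c
word = 0xbf1c506c → big-endian bytes:
  [0]=0xbf  [1]=0x1c  [2]=0x50  [3]=0x6c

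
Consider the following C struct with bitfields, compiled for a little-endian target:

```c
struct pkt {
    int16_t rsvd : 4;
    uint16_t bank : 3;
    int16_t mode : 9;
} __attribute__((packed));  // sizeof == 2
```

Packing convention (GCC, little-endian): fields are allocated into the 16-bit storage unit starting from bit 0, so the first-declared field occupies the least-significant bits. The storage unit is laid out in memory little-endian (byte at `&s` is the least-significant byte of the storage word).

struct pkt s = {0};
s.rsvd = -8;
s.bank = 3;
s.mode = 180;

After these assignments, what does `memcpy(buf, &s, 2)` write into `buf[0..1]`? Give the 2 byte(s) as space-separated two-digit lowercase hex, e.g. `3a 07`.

38 5a

[0+:4] rsvd=-8 & 0xf = 0x8; word=0x0008
[4+:3] bank=3 & 0x7 = 0x3; word=0x0038
[7+:9] mode=180 & 0x1ff = 0xb4; word=0x5a38
word = 0x5a38 → little-endian bytes:
  [0]=0x38  [1]=0x5a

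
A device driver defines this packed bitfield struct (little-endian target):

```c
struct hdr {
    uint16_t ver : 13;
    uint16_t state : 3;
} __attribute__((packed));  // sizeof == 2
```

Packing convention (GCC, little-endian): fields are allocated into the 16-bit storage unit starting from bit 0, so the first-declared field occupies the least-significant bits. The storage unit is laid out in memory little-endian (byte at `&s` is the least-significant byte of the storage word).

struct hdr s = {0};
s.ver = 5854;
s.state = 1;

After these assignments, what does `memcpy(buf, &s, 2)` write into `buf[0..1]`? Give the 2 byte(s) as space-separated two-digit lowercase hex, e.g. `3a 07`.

[0+:13] ver=5854 & 0x1fff = 0x16de; word=0x16de
[13+:3] state=1 & 0x7 = 0x1; word=0x36de
word = 0x36de → little-endian bytes:
  [0]=0xde  [1]=0x36

de 36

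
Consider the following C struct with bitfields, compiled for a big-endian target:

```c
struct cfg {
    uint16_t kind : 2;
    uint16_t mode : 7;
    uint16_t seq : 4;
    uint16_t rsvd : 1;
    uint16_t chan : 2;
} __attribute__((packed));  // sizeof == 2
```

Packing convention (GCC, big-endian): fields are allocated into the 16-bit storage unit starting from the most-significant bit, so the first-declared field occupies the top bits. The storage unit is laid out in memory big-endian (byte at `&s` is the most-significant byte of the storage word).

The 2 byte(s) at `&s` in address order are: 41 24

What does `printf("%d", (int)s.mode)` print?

2

[0]=0x41 [1]=0x24 (big-endian) → word 0x4124
kind:2 @ bit 14 → (0x4124>>14)&0x3 = 0x1
mode:7 @ bit 7 → (0x4124>>7)&0x7f = 0x2  ←
seq:4 @ bit 3 → (0x4124>>3)&0xf = 0x4
rsvd:1 @ bit 2 → (0x4124>>2)&0x1 = 0x1
chan:2 @ bit 0 → (0x4124>>0)&0x3 = 0x0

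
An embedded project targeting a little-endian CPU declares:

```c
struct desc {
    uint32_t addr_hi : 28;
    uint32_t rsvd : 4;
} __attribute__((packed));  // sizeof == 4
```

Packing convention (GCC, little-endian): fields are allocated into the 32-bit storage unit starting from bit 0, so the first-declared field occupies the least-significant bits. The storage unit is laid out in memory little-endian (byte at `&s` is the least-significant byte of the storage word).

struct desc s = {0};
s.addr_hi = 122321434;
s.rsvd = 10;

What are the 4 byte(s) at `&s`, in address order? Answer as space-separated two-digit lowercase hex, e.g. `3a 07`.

addr_hi:28 = 122321434 → 0x74a7a1a << 0 → word 0x074a7a1a
rsvd:4 = 10 → 0xa << 28 → word 0xa74a7a1a
word = 0xa74a7a1a → little-endian bytes:
  [0]=0x1a  [1]=0x7a  [2]=0x4a  [3]=0xa7

1a 7a 4a a7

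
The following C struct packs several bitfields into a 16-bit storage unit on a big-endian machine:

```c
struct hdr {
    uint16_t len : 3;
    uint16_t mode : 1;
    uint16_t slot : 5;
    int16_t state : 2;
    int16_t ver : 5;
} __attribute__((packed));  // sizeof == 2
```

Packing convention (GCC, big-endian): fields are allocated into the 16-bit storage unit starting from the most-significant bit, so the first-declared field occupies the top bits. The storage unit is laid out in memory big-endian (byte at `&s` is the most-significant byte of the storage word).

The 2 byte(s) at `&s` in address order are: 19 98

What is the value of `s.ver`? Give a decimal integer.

[0]=0x19 [1]=0x98 (big-endian) → word 0x1998
len [13+:3] = (word>>13) & 0x7 = 0
mode [12+:1] = (word>>12) & 0x1 = 1
slot [7+:5] = (word>>7) & 0x1f = 19
state [5+:2] = (word>>5) & 0x3 = 0
ver [0+:5] = (word>>0) & 0x1f = 24  ←
ver signed 5b, MSB=1: 24 - 32 = -8

-8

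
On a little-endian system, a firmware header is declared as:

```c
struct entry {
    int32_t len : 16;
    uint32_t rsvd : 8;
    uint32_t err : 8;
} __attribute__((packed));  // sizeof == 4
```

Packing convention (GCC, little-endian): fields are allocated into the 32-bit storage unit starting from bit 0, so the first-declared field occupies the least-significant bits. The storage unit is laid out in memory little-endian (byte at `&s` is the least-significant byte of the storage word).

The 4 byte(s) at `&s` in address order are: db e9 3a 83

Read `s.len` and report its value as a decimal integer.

-5669

[0]=0xdb [1]=0xe9 [2]=0x3a [3]=0x83 (little-endian) → word 0x833ae9db
len [0+:16] = (word>>0) & 0xffff = 59867  ←
rsvd [16+:8] = (word>>16) & 0xff = 58
err [24+:8] = (word>>24) & 0xff = 131
len signed 16b, MSB=1: 59867 - 65536 = -5669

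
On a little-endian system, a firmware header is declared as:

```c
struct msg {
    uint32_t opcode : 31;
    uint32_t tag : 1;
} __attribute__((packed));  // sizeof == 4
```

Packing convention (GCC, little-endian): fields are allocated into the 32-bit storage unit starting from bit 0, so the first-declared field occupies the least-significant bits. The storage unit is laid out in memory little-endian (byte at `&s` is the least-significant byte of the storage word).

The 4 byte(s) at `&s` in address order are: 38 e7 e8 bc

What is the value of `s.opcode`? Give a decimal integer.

[0]=0x38 [1]=0xe7 [2]=0xe8 [3]=0xbc (little-endian) → word 0xbce8e738
opcode [0+:31] = (word>>0) & 0x7fffffff = 1021896504  ←
tag [31+:1] = (word>>31) & 0x1 = 1

1021896504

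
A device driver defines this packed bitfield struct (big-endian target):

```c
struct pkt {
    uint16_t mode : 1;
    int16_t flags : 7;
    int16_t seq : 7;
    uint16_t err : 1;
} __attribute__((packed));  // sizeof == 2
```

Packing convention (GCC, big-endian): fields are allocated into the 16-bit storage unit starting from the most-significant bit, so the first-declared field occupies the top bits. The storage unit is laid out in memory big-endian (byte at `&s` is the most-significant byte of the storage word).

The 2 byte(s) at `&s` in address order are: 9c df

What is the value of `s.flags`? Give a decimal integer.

[0]=0x9c [1]=0xdf (big-endian) → word 0x9cdf
mode [15+:1] = (word>>15) & 0x1 = 1
flags [8+:7] = (word>>8) & 0x7f = 28  ←
seq [1+:7] = (word>>1) & 0x7f = 111
err [0+:1] = (word>>0) & 0x1 = 1
flags signed 7b, MSB=0: value = 28

28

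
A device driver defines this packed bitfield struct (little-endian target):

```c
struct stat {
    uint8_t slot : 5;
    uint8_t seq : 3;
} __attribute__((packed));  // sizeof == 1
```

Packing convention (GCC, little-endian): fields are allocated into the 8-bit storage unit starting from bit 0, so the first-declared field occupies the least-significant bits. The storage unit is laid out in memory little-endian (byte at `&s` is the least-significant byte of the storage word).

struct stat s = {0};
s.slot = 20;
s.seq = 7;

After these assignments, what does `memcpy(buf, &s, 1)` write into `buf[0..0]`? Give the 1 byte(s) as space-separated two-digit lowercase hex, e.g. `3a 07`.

slot:5 = 20 → 0x14 << 0 → word 0x14
seq:3 = 7 → 0x7 << 5 → word 0xf4
word = 0xf4 → little-endian bytes:
  [0]=0xf4

f4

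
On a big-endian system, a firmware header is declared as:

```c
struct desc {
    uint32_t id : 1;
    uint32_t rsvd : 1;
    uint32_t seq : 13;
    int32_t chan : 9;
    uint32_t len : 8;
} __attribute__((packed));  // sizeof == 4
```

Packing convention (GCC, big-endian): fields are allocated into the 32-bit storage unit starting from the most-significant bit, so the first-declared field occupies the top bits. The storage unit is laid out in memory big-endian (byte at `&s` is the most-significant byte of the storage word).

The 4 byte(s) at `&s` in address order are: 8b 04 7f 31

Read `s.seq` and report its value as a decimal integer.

1410

[0]=0x8b [1]=0x04 [2]=0x7f [3]=0x31 (big-endian) → word 0x8b047f31
id:1 @ bit 31 → (0x8b047f31>>31)&0x1 = 0x1
rsvd:1 @ bit 30 → (0x8b047f31>>30)&0x1 = 0x0
seq:13 @ bit 17 → (0x8b047f31>>17)&0x1fff = 0x582  ←
chan:9 @ bit 8 → (0x8b047f31>>8)&0x1ff = 0x7f
len:8 @ bit 0 → (0x8b047f31>>0)&0xff = 0x31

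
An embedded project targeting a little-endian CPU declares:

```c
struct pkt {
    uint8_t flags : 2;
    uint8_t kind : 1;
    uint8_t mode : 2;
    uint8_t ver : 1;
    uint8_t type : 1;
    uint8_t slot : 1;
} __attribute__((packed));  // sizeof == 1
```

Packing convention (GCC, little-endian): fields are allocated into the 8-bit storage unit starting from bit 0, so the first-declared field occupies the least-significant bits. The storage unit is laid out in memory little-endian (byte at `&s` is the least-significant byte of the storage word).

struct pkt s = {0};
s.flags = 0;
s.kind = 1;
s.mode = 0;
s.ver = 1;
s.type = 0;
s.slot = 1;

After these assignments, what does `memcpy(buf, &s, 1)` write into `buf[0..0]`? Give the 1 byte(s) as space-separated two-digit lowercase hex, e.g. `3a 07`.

a4

flags (2b) val=0 bits=0x0 at bit 0: 0x00
kind (1b) val=1 bits=0x1 at bit 2: 0x04
mode (2b) val=0 bits=0x0 at bit 3: 0x04
ver (1b) val=1 bits=0x1 at bit 5: 0x24
type (1b) val=0 bits=0x0 at bit 6: 0x24
slot (1b) val=1 bits=0x1 at bit 7: 0xa4
word = 0xa4 → little-endian bytes:
  [0]=0xa4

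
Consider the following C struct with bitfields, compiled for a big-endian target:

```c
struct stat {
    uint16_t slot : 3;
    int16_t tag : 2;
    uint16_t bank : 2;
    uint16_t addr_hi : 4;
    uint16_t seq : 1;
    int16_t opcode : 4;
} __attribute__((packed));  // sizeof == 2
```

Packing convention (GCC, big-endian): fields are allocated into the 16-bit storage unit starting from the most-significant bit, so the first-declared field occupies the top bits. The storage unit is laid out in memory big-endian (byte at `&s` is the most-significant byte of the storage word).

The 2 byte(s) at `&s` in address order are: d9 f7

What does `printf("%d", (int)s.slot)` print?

[0]=0xd9 [1]=0xf7 (big-endian) → word 0xd9f7
slot:3 @ bit 13 → (0xd9f7>>13)&0x7 = 0x6  ←
tag:2 @ bit 11 → (0xd9f7>>11)&0x3 = 0x3
bank:2 @ bit 9 → (0xd9f7>>9)&0x3 = 0x0
addr_hi:4 @ bit 5 → (0xd9f7>>5)&0xf = 0xf
seq:1 @ bit 4 → (0xd9f7>>4)&0x1 = 0x1
opcode:4 @ bit 0 → (0xd9f7>>0)&0xf = 0x7

6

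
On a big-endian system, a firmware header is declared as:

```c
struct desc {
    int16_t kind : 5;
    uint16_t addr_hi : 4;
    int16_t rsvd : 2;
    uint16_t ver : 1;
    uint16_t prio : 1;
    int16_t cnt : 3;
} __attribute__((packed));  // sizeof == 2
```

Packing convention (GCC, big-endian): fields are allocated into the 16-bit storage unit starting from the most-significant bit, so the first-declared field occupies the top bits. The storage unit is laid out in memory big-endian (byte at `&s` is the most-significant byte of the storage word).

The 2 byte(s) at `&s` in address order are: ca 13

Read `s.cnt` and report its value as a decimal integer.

[0]=0xca [1]=0x13 (big-endian) → word 0xca13
kind [11+:5] = (word>>11) & 0x1f = 25
addr_hi [7+:4] = (word>>7) & 0xf = 4
rsvd [5+:2] = (word>>5) & 0x3 = 0
ver [4+:1] = (word>>4) & 0x1 = 1
prio [3+:1] = (word>>3) & 0x1 = 0
cnt [0+:3] = (word>>0) & 0x7 = 3  ←
cnt signed 3b, MSB=0: value = 3

3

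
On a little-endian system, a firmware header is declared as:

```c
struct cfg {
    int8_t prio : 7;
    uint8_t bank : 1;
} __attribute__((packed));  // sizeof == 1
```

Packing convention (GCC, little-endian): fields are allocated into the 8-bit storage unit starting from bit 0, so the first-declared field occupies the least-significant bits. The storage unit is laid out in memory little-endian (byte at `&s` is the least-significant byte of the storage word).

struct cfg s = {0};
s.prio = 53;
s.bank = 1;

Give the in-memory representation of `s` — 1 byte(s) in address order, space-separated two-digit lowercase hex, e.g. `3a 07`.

b5

prio:7 = 53 → 0x35 << 0 → word 0x35
bank:1 = 1 → 0x1 << 7 → word 0xb5
word = 0xb5 → little-endian bytes:
  [0]=0xb5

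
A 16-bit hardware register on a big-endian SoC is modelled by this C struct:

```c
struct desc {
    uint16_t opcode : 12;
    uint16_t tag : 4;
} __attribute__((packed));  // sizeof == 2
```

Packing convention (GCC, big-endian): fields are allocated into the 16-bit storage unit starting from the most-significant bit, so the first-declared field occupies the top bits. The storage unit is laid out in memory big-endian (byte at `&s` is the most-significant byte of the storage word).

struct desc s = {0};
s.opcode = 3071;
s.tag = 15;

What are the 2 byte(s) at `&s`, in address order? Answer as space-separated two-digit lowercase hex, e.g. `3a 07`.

[4+:12] opcode=3071 & 0xfff = 0xbff; word=0xbff0
[0+:4] tag=15 & 0xf = 0xf; word=0xbfff
word = 0xbfff → big-endian bytes:
  [0]=0xbf  [1]=0xff

bf ff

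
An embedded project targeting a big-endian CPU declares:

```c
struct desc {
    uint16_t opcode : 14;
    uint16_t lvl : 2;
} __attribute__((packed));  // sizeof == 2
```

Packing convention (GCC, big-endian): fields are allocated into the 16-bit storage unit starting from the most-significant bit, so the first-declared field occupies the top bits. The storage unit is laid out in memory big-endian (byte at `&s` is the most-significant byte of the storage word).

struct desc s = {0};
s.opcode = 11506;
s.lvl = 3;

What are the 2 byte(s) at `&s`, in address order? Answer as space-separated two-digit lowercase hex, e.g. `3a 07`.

b3 cb

opcode (14b) val=11506 bits=0x2cf2 at bit 2: 0xb3c8
lvl (2b) val=3 bits=0x3 at bit 0: 0xb3cb
word = 0xb3cb → big-endian bytes:
  [0]=0xb3  [1]=0xcb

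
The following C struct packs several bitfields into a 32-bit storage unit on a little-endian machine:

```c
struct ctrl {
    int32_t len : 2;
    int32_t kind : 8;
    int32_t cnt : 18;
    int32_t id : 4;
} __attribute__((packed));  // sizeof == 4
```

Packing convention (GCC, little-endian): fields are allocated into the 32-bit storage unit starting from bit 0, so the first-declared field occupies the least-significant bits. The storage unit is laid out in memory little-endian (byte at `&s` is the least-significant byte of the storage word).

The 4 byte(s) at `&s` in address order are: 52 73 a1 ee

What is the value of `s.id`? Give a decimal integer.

[0]=0x52 [1]=0x73 [2]=0xa1 [3]=0xee (little-endian) → word 0xeea17352
len [0+:2] = (word>>0) & 0x3 = 2
kind [2+:8] = (word>>2) & 0xff = 212
cnt [10+:18] = (word>>10) & 0x3ffff = 239708
id [28+:4] = (word>>28) & 0xf = 14  ←
id signed 4b, MSB=1: 14 - 16 = -2

-2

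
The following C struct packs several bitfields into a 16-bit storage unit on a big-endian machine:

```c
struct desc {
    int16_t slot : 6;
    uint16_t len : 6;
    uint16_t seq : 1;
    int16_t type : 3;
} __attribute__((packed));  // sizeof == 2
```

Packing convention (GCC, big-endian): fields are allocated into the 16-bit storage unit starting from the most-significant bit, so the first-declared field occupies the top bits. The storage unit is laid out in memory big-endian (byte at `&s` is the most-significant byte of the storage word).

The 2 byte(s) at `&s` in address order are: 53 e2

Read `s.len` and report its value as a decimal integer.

[0]=0x53 [1]=0xe2 (big-endian) → word 0x53e2
slot:6 @ bit 10 → (0x53e2>>10)&0x3f = 0x14
len:6 @ bit 4 → (0x53e2>>4)&0x3f = 0x3e  ←
seq:1 @ bit 3 → (0x53e2>>3)&0x1 = 0x0
type:3 @ bit 0 → (0x53e2>>0)&0x7 = 0x2

62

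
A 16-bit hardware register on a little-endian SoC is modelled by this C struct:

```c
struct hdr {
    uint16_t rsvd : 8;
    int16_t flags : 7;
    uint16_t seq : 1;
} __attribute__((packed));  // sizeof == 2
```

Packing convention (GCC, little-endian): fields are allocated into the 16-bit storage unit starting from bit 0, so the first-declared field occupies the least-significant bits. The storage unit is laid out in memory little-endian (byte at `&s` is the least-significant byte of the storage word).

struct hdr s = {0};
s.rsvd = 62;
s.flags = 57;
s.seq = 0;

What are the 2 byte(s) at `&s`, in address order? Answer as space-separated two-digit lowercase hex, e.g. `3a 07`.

3e 39

rsvd (8b) val=62 bits=0x3e at bit 0: 0x003e
flags (7b) val=57 bits=0x39 at bit 8: 0x393e
seq (1b) val=0 bits=0x0 at bit 15: 0x393e
word = 0x393e → little-endian bytes:
  [0]=0x3e  [1]=0x39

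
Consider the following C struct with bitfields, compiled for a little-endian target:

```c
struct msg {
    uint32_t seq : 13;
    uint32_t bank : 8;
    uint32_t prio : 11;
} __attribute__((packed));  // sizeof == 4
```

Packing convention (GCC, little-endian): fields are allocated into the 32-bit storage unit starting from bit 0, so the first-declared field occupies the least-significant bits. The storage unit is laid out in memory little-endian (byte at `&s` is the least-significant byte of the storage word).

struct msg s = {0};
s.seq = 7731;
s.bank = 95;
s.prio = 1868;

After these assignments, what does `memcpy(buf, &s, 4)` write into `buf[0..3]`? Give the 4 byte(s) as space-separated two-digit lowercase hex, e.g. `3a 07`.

seq (13b) val=7731 bits=0x1e33 at bit 0: 0x00001e33
bank (8b) val=95 bits=0x5f at bit 13: 0x000bfe33
prio (11b) val=1868 bits=0x74c at bit 21: 0xe98bfe33
word = 0xe98bfe33 → little-endian bytes:
  [0]=0x33  [1]=0xfe  [2]=0x8b  [3]=0xe9

33 fe 8b e9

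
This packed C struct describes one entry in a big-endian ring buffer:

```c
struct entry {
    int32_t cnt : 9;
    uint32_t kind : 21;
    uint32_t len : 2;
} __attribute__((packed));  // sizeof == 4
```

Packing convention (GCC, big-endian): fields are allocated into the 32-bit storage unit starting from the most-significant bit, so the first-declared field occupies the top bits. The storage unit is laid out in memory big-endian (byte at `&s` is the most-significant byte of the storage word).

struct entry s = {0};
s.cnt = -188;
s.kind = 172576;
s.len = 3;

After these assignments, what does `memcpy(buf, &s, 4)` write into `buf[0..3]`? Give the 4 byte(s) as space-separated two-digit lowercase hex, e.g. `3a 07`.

a2 0a 88 83

cnt (9b) val=-188 bits=0x144 at bit 23: 0xa2000000
kind (21b) val=172576 bits=0x2a220 at bit 2: 0xa20a8880
len (2b) val=3 bits=0x3 at bit 0: 0xa20a8883
word = 0xa20a8883 → big-endian bytes:
  [0]=0xa2  [1]=0x0a  [2]=0x88  [3]=0x83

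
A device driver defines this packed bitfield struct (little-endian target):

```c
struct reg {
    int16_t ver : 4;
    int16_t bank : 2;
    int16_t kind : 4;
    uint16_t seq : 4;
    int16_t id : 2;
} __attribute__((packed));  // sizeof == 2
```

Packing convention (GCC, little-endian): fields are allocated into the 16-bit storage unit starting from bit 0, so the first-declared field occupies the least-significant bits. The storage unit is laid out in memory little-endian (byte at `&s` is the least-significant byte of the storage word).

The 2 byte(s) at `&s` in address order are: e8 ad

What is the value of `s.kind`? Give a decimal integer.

[0]=0xe8 [1]=0xad (little-endian) → word 0xade8
ver [0+:4] = (word>>0) & 0xf = 8
bank [4+:2] = (word>>4) & 0x3 = 2
kind [6+:4] = (word>>6) & 0xf = 7  ←
seq [10+:4] = (word>>10) & 0xf = 11
id [14+:2] = (word>>14) & 0x3 = 2
kind signed 4b, MSB=0: value = 7

7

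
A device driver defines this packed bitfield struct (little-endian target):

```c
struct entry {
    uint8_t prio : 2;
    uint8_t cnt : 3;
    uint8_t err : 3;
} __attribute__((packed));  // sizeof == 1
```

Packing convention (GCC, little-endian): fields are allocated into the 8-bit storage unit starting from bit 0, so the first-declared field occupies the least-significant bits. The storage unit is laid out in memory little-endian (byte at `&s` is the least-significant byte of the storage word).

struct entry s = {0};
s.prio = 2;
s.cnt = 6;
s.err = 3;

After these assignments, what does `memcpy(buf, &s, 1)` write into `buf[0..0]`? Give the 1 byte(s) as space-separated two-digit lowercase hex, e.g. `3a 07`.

7a

prio (2b) val=2 bits=0x2 at bit 0: 0x02
cnt (3b) val=6 bits=0x6 at bit 2: 0x1a
err (3b) val=3 bits=0x3 at bit 5: 0x7a
word = 0x7a → little-endian bytes:
  [0]=0x7a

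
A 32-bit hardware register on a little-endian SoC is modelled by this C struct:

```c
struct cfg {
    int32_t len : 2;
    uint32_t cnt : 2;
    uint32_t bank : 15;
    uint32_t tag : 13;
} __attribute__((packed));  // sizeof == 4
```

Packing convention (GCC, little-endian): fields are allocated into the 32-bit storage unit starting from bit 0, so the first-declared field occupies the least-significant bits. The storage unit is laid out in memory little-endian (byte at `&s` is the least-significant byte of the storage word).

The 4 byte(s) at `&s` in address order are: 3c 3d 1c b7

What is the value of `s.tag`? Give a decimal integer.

5859

[0]=0x3c [1]=0x3d [2]=0x1c [3]=0xb7 (little-endian) → word 0xb71c3d3c
len:2 @ bit 0 → (0xb71c3d3c>>0)&0x3 = 0x0
cnt:2 @ bit 2 → (0xb71c3d3c>>2)&0x3 = 0x3
bank:15 @ bit 4 → (0xb71c3d3c>>4)&0x7fff = 0x43d3
tag:13 @ bit 19 → (0xb71c3d3c>>19)&0x1fff = 0x16e3  ←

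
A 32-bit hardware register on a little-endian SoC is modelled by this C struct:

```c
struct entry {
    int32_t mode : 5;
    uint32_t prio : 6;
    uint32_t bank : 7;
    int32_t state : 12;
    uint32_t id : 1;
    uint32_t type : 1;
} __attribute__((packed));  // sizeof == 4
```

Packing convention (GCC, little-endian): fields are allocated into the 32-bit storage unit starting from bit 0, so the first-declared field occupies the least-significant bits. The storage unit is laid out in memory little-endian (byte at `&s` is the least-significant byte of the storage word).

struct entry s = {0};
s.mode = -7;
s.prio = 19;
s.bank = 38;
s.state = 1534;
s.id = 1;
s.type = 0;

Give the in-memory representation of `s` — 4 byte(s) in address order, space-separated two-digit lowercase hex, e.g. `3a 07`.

79 32 f9 57

mode (5b) val=-7 bits=0x19 at bit 0: 0x00000019
prio (6b) val=19 bits=0x13 at bit 5: 0x00000279
bank (7b) val=38 bits=0x26 at bit 11: 0x00013279
state (12b) val=1534 bits=0x5fe at bit 18: 0x17f93279
id (1b) val=1 bits=0x1 at bit 30: 0x57f93279
type (1b) val=0 bits=0x0 at bit 31: 0x57f93279
word = 0x57f93279 → little-endian bytes:
  [0]=0x79  [1]=0x32  [2]=0xf9  [3]=0x57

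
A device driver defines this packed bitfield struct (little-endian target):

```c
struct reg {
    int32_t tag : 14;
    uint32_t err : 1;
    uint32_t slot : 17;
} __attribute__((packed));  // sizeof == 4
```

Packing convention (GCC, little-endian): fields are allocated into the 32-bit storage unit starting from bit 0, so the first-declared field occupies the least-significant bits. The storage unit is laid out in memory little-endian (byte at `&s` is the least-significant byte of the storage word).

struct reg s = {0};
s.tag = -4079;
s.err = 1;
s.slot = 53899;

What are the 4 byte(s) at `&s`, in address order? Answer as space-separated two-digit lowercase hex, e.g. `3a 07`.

[0+:14] tag=-4079 & 0x3fff = 0x3011; word=0x00003011
[14+:1] err=1 & 0x1 = 0x1; word=0x00007011
[15+:17] slot=53899 & 0x1ffff = 0xd28b; word=0x6945f011
word = 0x6945f011 → little-endian bytes:
  [0]=0x11  [1]=0xf0  [2]=0x45  [3]=0x69

11 f0 45 69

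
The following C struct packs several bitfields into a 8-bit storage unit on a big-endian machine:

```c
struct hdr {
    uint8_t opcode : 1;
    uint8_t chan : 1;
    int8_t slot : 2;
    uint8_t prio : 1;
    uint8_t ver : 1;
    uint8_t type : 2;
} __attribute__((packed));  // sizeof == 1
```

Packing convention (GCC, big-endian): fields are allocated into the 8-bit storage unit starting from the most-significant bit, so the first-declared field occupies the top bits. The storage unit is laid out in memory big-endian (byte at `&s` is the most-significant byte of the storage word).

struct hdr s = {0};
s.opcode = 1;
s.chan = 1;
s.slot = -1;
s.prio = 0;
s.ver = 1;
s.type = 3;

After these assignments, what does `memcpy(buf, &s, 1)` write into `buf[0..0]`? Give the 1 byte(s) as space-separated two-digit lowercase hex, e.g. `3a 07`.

f7

[7+:1] opcode=1 & 0x1 = 0x1; word=0x80
[6+:1] chan=1 & 0x1 = 0x1; word=0xc0
[4+:2] slot=-1 & 0x3 = 0x3; word=0xf0
[3+:1] prio=0 & 0x1 = 0x0; word=0xf0
[2+:1] ver=1 & 0x1 = 0x1; word=0xf4
[0+:2] type=3 & 0x3 = 0x3; word=0xf7
word = 0xf7 → big-endian bytes:
  [0]=0xf7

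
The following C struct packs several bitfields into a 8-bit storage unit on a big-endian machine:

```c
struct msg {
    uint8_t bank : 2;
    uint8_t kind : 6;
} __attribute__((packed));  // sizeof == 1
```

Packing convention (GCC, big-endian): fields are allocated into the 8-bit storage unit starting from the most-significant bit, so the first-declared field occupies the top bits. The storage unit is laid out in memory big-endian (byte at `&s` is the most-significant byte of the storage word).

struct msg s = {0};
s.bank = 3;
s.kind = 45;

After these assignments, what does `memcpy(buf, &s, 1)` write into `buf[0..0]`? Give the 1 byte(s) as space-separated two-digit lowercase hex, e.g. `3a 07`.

bank (2b) val=3 bits=0x3 at bit 6: 0xc0
kind (6b) val=45 bits=0x2d at bit 0: 0xed
word = 0xed → big-endian bytes:
  [0]=0xed

ed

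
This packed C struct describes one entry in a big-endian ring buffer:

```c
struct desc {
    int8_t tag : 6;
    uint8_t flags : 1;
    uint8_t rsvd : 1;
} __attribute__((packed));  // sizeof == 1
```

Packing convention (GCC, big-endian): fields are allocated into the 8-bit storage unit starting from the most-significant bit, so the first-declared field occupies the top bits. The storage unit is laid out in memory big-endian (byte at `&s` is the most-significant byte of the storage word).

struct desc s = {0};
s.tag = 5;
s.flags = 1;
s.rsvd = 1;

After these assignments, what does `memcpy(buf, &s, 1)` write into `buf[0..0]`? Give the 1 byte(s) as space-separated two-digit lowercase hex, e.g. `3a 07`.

[2+:6] tag=5 & 0x3f = 0x5; word=0x14
[1+:1] flags=1 & 0x1 = 0x1; word=0x16
[0+:1] rsvd=1 & 0x1 = 0x1; word=0x17
word = 0x17 → big-endian bytes:
  [0]=0x17

17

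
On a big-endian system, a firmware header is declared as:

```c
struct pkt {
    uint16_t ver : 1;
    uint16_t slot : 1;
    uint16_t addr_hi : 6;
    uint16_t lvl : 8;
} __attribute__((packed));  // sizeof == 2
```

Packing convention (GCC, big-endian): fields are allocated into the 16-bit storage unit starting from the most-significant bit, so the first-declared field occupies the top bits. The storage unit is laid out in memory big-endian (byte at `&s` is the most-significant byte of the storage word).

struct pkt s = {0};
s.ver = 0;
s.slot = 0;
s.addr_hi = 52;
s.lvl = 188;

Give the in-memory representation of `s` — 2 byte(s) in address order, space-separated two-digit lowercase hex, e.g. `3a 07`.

ver:1 = 0 → 0x0 << 15 → word 0x0000
slot:1 = 0 → 0x0 << 14 → word 0x0000
addr_hi:6 = 52 → 0x34 << 8 → word 0x3400
lvl:8 = 188 → 0xbc << 0 → word 0x34bc
word = 0x34bc → big-endian bytes:
  [0]=0x34  [1]=0xbc

34 bc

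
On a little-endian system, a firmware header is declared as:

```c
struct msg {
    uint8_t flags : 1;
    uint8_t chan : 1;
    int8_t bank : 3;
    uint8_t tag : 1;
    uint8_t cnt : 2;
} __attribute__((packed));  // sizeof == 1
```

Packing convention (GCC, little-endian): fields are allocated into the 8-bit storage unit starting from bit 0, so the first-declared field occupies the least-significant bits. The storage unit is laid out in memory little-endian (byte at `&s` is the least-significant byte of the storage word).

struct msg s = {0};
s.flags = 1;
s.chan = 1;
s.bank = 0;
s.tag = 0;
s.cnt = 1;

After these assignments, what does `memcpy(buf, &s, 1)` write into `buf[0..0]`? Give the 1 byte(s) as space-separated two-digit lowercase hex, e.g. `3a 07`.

flags:1 = 1 → 0x1 << 0 → word 0x01
chan:1 = 1 → 0x1 << 1 → word 0x03
bank:3 = 0 → 0x0 << 2 → word 0x03
tag:1 = 0 → 0x0 << 5 → word 0x03
cnt:2 = 1 → 0x1 << 6 → word 0x43
word = 0x43 → little-endian bytes:
  [0]=0x43

43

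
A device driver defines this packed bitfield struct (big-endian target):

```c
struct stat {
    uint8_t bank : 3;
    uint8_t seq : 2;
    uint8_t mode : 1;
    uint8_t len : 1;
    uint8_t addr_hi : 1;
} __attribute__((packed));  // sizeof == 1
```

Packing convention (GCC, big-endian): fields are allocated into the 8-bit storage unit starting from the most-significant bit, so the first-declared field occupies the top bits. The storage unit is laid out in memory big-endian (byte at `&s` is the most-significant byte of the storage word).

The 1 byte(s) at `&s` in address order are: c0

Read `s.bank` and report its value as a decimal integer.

[0]=0xc0 (big-endian) → word 0xc0
bank:3 @ bit 5 → (0xc0>>5)&0x7 = 0x6  ←
seq:2 @ bit 3 → (0xc0>>3)&0x3 = 0x0
mode:1 @ bit 2 → (0xc0>>2)&0x1 = 0x0
len:1 @ bit 1 → (0xc0>>1)&0x1 = 0x0
addr_hi:1 @ bit 0 → (0xc0>>0)&0x1 = 0x0

6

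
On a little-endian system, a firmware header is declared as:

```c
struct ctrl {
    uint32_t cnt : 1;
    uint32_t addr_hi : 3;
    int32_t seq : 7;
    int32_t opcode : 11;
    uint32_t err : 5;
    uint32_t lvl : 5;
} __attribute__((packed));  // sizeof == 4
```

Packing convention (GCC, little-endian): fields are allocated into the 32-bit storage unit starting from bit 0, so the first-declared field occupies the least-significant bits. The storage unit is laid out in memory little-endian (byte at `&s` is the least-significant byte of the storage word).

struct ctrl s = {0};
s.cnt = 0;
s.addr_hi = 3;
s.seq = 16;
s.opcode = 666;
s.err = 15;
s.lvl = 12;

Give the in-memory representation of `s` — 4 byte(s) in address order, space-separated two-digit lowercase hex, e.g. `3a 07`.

cnt (1b) val=0 bits=0x0 at bit 0: 0x00000000
addr_hi (3b) val=3 bits=0x3 at bit 1: 0x00000006
seq (7b) val=16 bits=0x10 at bit 4: 0x00000106
opcode (11b) val=666 bits=0x29a at bit 11: 0x0014d106
err (5b) val=15 bits=0xf at bit 22: 0x03d4d106
lvl (5b) val=12 bits=0xc at bit 27: 0x63d4d106
word = 0x63d4d106 → little-endian bytes:
  [0]=0x06  [1]=0xd1  [2]=0xd4  [3]=0x63

06 d1 d4 63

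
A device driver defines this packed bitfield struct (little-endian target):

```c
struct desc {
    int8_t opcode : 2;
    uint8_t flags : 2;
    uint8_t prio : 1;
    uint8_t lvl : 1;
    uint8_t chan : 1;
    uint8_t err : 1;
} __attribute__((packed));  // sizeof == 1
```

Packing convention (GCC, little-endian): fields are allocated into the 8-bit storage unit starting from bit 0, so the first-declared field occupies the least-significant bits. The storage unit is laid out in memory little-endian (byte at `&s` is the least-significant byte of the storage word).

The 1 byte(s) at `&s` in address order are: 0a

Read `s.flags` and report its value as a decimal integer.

[0]=0x0a (little-endian) → word 0x0a
opcode:2 @ bit 0 → (0x0a>>0)&0x3 = 0x2
flags:2 @ bit 2 → (0x0a>>2)&0x3 = 0x2  ←
prio:1 @ bit 4 → (0x0a>>4)&0x1 = 0x0
lvl:1 @ bit 5 → (0x0a>>5)&0x1 = 0x0
chan:1 @ bit 6 → (0x0a>>6)&0x1 = 0x0
err:1 @ bit 7 → (0x0a>>7)&0x1 = 0x0

2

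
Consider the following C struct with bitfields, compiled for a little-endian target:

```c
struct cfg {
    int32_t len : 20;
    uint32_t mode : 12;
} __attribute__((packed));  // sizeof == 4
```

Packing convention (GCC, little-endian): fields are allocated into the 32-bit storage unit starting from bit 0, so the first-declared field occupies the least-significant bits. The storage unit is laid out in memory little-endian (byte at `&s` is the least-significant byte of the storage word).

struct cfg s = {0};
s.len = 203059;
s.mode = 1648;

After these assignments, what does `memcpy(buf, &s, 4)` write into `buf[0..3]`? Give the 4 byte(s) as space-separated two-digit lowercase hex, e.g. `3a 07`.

[0+:20] len=203059 & 0xfffff = 0x31933; word=0x00031933
[20+:12] mode=1648 & 0xfff = 0x670; word=0x67031933
word = 0x67031933 → little-endian bytes:
  [0]=0x33  [1]=0x19  [2]=0x03  [3]=0x67

33 19 03 67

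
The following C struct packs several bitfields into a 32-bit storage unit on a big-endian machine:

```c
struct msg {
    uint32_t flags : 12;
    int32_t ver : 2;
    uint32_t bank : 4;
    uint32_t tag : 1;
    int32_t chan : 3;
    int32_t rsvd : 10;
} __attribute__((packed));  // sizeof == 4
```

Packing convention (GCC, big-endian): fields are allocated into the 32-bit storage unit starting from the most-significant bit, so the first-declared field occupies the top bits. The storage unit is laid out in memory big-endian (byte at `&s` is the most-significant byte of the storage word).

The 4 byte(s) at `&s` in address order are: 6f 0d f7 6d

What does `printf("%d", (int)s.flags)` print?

[0]=0x6f [1]=0x0d [2]=0xf7 [3]=0x6d (big-endian) → word 0x6f0df76d
flags [20+:12] = (word>>20) & 0xfff = 1776  ←
ver [18+:2] = (word>>18) & 0x3 = 3
bank [14+:4] = (word>>14) & 0xf = 7
tag [13+:1] = (word>>13) & 0x1 = 1
chan [10+:3] = (word>>10) & 0x7 = 5
rsvd [0+:10] = (word>>0) & 0x3ff = 877

1776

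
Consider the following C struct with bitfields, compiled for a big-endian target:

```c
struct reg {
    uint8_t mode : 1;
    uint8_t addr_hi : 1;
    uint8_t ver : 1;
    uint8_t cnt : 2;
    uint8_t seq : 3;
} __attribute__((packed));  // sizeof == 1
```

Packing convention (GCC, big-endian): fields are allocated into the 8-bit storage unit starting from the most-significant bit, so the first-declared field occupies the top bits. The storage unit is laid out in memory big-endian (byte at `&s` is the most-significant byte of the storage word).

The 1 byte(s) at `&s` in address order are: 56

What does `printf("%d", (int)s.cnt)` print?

[0]=0x56 (big-endian) → word 0x56
mode [7+:1] = (word>>7) & 0x1 = 0
addr_hi [6+:1] = (word>>6) & 0x1 = 1
ver [5+:1] = (word>>5) & 0x1 = 0
cnt [3+:2] = (word>>3) & 0x3 = 2  ←
seq [0+:3] = (word>>0) & 0x7 = 6

2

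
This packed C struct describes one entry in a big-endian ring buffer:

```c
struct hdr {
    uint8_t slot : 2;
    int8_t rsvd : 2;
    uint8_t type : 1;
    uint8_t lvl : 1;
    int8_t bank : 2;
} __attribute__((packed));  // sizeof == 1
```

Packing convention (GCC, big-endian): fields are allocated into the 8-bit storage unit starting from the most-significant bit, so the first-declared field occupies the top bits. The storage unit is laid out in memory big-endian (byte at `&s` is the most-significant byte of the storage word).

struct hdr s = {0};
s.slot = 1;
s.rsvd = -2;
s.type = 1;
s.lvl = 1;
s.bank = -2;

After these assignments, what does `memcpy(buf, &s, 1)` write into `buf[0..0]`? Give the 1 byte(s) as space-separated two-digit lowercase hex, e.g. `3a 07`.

slot (2b) val=1 bits=0x1 at bit 6: 0x40
rsvd (2b) val=-2 bits=0x2 at bit 4: 0x60
type (1b) val=1 bits=0x1 at bit 3: 0x68
lvl (1b) val=1 bits=0x1 at bit 2: 0x6c
bank (2b) val=-2 bits=0x2 at bit 0: 0x6e
word = 0x6e → big-endian bytes:
  [0]=0x6e

6e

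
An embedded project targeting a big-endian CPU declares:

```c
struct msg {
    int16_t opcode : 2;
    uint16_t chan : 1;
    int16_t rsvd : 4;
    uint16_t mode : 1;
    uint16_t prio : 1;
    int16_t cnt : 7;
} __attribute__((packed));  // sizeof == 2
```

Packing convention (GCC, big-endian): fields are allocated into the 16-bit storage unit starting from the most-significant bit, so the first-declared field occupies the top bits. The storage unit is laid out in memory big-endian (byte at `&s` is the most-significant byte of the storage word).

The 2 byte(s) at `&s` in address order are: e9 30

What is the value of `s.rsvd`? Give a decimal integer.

4

[0]=0xe9 [1]=0x30 (big-endian) → word 0xe930
opcode [14+:2] = (word>>14) & 0x3 = 3
chan [13+:1] = (word>>13) & 0x1 = 1
rsvd [9+:4] = (word>>9) & 0xf = 4  ←
mode [8+:1] = (word>>8) & 0x1 = 1
prio [7+:1] = (word>>7) & 0x1 = 0
cnt [0+:7] = (word>>0) & 0x7f = 48
rsvd signed 4b, MSB=0: value = 4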